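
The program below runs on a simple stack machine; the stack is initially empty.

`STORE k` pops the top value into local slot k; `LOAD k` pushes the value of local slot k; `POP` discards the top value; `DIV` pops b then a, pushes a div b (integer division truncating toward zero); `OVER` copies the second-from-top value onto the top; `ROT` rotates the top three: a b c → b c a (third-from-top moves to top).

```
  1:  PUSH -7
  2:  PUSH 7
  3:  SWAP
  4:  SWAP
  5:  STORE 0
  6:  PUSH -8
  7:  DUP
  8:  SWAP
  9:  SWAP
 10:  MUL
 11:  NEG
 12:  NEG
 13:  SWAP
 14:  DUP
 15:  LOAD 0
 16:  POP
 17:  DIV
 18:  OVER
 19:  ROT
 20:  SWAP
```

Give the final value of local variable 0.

PUSH -7  [-7]
PUSH 7   [-7, 7]
SWAP     [7, -7]
SWAP     [-7, 7]
STORE 0  [-7]
PUSH -8  [-7, -8]
DUP      [-7, -8, -8]
SWAP     [-7, -8, -8]
SWAP     [-7, -8, -8]
MUL      [-7, 64]
NEG      [-7, -64]
NEG      [-7, 64]
SWAP     [64, -7]
DUP      [64, -7, -7]
LOAD 0   [64, -7, -7, 7]
POP      [64, -7, -7]
DIV      [64, 1]
OVER     [64, 1, 64]
ROT      [1, 64, 64]
SWAP     [1, 64, 64]

7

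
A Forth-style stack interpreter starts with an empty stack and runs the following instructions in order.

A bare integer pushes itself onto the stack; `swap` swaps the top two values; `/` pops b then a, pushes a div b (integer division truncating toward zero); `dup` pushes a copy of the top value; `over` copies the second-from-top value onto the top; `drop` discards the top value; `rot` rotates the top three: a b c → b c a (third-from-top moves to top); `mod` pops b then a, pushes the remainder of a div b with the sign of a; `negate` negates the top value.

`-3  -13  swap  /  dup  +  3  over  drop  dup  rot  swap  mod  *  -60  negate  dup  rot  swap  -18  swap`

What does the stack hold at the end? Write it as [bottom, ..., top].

[60, 6, -18, 60]

-3     -> [-3]
-13    -> [-3, -13]
swap   -> [-13, -3]
/      -> [4]
dup    -> [4, 4]
+      -> [8]
3      -> [8, 3]
over   -> [8, 3, 8]
drop   -> [8, 3]
dup    -> [8, 3, 3]
rot    -> [3, 3, 8]
swap   -> [3, 8, 3]
mod    -> [3, 2]
*      -> [6]
-60    -> [6, -60]
negate -> [6, 60]
dup    -> [6, 60, 60]
rot    -> [60, 60, 6]
swap   -> [60, 6, 60]
-18    -> [60, 6, 60, -18]
swap   -> [60, 6, -18, 60]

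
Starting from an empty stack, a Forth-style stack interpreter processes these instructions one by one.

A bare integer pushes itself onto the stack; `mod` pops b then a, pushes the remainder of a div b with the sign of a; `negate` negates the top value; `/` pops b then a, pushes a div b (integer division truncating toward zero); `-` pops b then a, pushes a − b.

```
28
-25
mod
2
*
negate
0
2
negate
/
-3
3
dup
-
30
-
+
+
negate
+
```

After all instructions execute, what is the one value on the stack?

28     → 28
-25    → 28 -25
mod    → 3
2      → 3 2
*      → 6
negate → -6
0      → -6 0
2      → -6 0 2
negate → -6 0 -2
/      → -6 0
-3     → -6 0 -3
3      → -6 0 -3 3
dup    → -6 0 -3 3 3
-      → -6 0 -3 0
30     → -6 0 -3 0 30
-      → -6 0 -3 -30
+      → -6 0 -33
+      → -6 -33
negate → -6 33
+      → 27

27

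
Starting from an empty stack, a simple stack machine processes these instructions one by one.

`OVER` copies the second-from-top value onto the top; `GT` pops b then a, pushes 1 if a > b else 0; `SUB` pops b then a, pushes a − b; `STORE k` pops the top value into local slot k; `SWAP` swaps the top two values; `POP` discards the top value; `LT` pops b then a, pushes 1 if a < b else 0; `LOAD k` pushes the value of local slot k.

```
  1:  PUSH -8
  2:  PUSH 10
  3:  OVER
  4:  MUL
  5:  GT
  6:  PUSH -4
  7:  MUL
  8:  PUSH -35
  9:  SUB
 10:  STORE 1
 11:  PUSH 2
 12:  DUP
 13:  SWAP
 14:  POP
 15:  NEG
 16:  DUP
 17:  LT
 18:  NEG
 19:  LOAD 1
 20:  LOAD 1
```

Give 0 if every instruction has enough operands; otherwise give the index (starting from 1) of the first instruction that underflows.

PUSH -8  : [-8]
PUSH 10  : [-8, 10]
OVER     : [-8, 10, -8]
MUL      : [-8, -80]
GT       : [1]
PUSH -4  : [1, -4]
MUL      : [-4]
PUSH -35 : [-4, -35]
SUB      : [31]
STORE 1  : []
PUSH 2   : [2]
DUP      : [2, 2]
SWAP     : [2, 2]
POP      : [2]
NEG      : [-2]
DUP      : [-2, -2]
LT       : [0]
NEG      : [0]
LOAD 1   : [0, 31]
LOAD 1   : [0, 31, 31]

0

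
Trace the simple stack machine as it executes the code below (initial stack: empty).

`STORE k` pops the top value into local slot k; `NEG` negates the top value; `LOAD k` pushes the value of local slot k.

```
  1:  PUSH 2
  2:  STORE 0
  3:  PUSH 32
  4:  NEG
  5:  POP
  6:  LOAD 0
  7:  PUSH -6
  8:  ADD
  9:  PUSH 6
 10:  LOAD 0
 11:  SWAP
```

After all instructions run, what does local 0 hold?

PUSH 2  -> 2
STORE 0 -> (empty)
PUSH 32 -> 32
NEG     -> -32
POP     -> (empty)
LOAD 0  -> 2
PUSH -6 -> 2 -6
ADD     -> -4
PUSH 6  -> -4 6
LOAD 0  -> -4 6 2
SWAP    -> -4 2 6

2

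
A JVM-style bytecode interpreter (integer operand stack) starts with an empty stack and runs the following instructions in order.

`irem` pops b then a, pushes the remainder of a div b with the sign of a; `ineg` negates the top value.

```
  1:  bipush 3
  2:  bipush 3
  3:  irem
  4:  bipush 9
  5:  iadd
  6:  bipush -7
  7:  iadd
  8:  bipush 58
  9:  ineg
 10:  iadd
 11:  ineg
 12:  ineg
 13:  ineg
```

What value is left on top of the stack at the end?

bipush 3  -> 3
bipush 3  -> 3 3
irem      -> 0
bipush 9  -> 0 9
iadd      -> 9
bipush -7 -> 9 -7
iadd      -> 2
bipush 58 -> 2 58
ineg      -> 2 -58
iadd      -> -56
ineg      -> 56
ineg      -> -56
ineg      -> 56

56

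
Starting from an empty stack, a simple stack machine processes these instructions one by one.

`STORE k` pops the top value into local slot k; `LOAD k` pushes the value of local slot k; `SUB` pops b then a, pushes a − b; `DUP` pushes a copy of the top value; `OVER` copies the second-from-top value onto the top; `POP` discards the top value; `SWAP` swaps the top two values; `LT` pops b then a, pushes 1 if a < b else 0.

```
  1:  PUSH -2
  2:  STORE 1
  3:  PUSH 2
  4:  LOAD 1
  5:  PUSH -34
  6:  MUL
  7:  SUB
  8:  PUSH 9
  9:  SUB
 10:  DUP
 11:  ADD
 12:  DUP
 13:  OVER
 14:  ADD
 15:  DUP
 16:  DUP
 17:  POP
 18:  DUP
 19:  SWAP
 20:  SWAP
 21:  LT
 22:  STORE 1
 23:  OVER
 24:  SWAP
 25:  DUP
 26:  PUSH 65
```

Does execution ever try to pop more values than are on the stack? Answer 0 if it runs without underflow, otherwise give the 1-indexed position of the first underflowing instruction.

0

PUSH -2  → [-2]
STORE 1  → []
PUSH 2   → [2]
LOAD 1   → [2, -2]
PUSH -34 → [2, -2, -34]
MUL      → [2, 68]
SUB      → [-66]
PUSH 9   → [-66, 9]
SUB      → [-75]
DUP      → [-75, -75]
ADD      → [-150]
DUP      → [-150, -150]
OVER     → [-150, -150, -150]
ADD      → [-150, -300]
DUP      → [-150, -300, -300]
DUP      → [-150, -300, -300, -300]
POP      → [-150, -300, -300]
DUP      → [-150, -300, -300, -300]
SWAP     → [-150, -300, -300, -300]
SWAP     → [-150, -300, -300, -300]
LT       → [-150, -300, 0]
STORE 1  → [-150, -300]
OVER     → [-150, -300, -150]
SWAP     → [-150, -150, -300]
DUP      → [-150, -150, -300, -300]
PUSH 65  → [-150, -150, -300, -300, 65]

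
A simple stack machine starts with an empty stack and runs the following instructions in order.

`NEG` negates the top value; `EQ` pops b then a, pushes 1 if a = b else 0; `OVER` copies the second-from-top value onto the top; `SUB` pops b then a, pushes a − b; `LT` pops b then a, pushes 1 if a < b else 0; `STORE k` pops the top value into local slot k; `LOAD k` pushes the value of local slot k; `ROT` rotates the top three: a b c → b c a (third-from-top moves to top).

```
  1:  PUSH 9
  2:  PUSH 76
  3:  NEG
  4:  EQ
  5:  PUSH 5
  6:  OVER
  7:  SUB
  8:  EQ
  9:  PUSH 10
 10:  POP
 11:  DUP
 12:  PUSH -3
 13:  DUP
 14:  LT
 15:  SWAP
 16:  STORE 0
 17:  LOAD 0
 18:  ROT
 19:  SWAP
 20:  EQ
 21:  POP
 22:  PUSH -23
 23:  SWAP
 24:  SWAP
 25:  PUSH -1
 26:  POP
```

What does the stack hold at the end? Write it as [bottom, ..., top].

[0, -23]

PUSH 9   : [9]
PUSH 76  : [9, 76]
NEG      : [9, -76]
EQ       : [0]
PUSH 5   : [0, 5]
OVER     : [0, 5, 0]
SUB      : [0, 5]
EQ       : [0]
PUSH 10  : [0, 10]
POP      : [0]
DUP      : [0, 0]
PUSH -3  : [0, 0, -3]
DUP      : [0, 0, -3, -3]
LT       : [0, 0, 0]
SWAP     : [0, 0, 0]
STORE 0  : [0, 0]
LOAD 0   : [0, 0, 0]
ROT      : [0, 0, 0]
SWAP     : [0, 0, 0]
EQ       : [0, 1]
POP      : [0]
PUSH -23 : [0, -23]
SWAP     : [-23, 0]
SWAP     : [0, -23]
PUSH -1  : [0, -23, -1]
POP      : [0, -23]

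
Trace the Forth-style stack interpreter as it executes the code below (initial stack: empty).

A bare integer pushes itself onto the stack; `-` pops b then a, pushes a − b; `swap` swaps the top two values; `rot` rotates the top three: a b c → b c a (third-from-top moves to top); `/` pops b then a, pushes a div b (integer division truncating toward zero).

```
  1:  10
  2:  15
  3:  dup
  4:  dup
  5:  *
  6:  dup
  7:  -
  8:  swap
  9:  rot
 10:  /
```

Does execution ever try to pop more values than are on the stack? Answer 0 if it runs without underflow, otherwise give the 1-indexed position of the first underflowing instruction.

10   : 10
15   : 10 15
dup  : 10 15 15
dup  : 10 15 15 15
*    : 10 15 225
dup  : 10 15 225 225
-    : 10 15 0
swap : 10 0 15
rot  : 0 15 10
/    : 0 1

0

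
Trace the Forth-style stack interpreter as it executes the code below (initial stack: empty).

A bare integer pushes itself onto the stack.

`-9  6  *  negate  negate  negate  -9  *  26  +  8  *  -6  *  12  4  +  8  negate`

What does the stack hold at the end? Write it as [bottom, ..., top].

[22080, 16, -8]

-9     -> -9
6      -> -9 6
*      -> -54
negate -> 54
negate -> -54
negate -> 54
-9     -> 54 -9
*      -> -486
26     -> -486 26
+      -> -460
8      -> -460 8
*      -> -3680
-6     -> -3680 -6
*      -> 22080
12     -> 22080 12
4      -> 22080 12 4
+      -> 22080 16
8      -> 22080 16 8
negate -> 22080 16 -8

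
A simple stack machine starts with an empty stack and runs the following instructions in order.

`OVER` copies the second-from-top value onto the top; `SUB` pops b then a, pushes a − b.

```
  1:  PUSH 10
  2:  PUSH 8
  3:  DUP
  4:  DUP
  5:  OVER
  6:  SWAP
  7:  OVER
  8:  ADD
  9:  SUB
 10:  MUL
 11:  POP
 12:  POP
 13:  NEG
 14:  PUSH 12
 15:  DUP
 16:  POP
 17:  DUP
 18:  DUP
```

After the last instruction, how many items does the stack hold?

4

PUSH 10 : [10]
PUSH 8  : [10, 8]
DUP     : [10, 8, 8]
DUP     : [10, 8, 8, 8]
OVER    : [10, 8, 8, 8, 8]
SWAP    : [10, 8, 8, 8, 8]
OVER    : [10, 8, 8, 8, 8, 8]
ADD     : [10, 8, 8, 8, 16]
SUB     : [10, 8, 8, -8]
MUL     : [10, 8, -64]
POP     : [10, 8]
POP     : [10]
NEG     : [-10]
PUSH 12 : [-10, 12]
DUP     : [-10, 12, 12]
POP     : [-10, 12]
DUP     : [-10, 12, 12]
DUP     : [-10, 12, 12, 12]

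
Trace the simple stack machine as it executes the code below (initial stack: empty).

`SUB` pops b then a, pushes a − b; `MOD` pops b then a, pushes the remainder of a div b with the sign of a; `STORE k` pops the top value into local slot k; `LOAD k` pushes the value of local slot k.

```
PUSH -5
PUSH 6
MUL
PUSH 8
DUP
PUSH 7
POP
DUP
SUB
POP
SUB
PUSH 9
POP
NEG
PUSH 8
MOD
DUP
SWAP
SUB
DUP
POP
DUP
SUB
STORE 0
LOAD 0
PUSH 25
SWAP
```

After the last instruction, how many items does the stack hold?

2

PUSH -5 -> -5
PUSH 6  -> -5 6
MUL     -> -30
PUSH 8  -> -30 8
DUP     -> -30 8 8
PUSH 7  -> -30 8 8 7
POP     -> -30 8 8
DUP     -> -30 8 8 8
SUB     -> -30 8 0
POP     -> -30 8
SUB     -> -38
PUSH 9  -> -38 9
POP     -> -38
NEG     -> 38
PUSH 8  -> 38 8
MOD     -> 6
DUP     -> 6 6
SWAP    -> 6 6
SUB     -> 0
DUP     -> 0 0
POP     -> 0
DUP     -> 0 0
SUB     -> 0
STORE 0 -> (empty)
LOAD 0  -> 0
PUSH 25 -> 0 25
SWAP    -> 25 0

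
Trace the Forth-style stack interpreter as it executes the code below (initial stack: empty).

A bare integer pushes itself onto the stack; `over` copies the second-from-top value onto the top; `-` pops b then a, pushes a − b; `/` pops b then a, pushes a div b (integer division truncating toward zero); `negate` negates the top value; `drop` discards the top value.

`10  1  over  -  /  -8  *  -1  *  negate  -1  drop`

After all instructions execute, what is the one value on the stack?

8

10     : [10]
1      : [10, 1]
over   : [10, 1, 10]
-      : [10, -9]
/      : [-1]
-8     : [-1, -8]
*      : [8]
-1     : [8, -1]
*      : [-8]
negate : [8]
-1     : [8, -1]
drop   : [8]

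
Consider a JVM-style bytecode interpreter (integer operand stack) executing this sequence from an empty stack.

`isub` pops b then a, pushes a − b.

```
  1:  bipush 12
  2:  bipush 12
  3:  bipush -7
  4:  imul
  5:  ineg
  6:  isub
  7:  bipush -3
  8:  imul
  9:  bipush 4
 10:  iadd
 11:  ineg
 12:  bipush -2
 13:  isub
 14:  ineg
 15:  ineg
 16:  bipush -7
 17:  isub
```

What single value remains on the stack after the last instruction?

bipush 12 : [12]
bipush 12 : [12, 12]
bipush -7 : [12, 12, -7]
imul      : [12, -84]
ineg      : [12, 84]
isub      : [-72]
bipush -3 : [-72, -3]
imul      : [216]
bipush 4  : [216, 4]
iadd      : [220]
ineg      : [-220]
bipush -2 : [-220, -2]
isub      : [-218]
ineg      : [218]
ineg      : [-218]
bipush -7 : [-218, -7]
isub      : [-211]

-211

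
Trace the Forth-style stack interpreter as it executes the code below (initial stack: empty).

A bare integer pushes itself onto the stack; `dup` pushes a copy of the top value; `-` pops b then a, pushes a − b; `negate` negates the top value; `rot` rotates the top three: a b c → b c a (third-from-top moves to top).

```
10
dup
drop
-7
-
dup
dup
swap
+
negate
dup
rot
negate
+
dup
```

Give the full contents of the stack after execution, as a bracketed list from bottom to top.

10     → [10]
dup    → [10, 10]
drop   → [10]
-7     → [10, -7]
-      → [17]
dup    → [17, 17]
dup    → [17, 17, 17]
swap   → [17, 17, 17]
+      → [17, 34]
negate → [17, -34]
dup    → [17, -34, -34]
rot    → [-34, -34, 17]
negate → [-34, -34, -17]
+      → [-34, -51]
dup    → [-34, -51, -51]

[-34, -51, -51]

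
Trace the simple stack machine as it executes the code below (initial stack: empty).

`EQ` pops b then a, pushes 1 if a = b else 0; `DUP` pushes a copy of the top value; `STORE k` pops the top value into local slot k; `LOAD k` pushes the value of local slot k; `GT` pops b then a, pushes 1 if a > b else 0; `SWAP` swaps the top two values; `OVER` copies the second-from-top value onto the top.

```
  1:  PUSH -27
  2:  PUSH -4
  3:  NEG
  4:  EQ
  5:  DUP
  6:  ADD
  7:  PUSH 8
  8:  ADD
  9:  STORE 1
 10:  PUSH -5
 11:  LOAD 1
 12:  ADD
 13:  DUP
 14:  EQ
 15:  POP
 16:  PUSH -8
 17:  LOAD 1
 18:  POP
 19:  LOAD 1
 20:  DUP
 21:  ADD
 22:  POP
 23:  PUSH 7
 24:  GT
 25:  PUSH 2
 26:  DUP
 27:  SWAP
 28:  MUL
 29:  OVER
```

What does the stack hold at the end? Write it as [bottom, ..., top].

[0, 4, 0]

PUSH -27 → -27
PUSH -4  → -27 -4
NEG      → -27 4
EQ       → 0
DUP      → 0 0
ADD      → 0
PUSH 8   → 0 8
ADD      → 8
STORE 1  → (empty)
PUSH -5  → -5
LOAD 1   → -5 8
ADD      → 3
DUP      → 3 3
EQ       → 1
POP      → (empty)
PUSH -8  → -8
LOAD 1   → -8 8
POP      → -8
LOAD 1   → -8 8
DUP      → -8 8 8
ADD      → -8 16
POP      → -8
PUSH 7   → -8 7
GT       → 0
PUSH 2   → 0 2
DUP      → 0 2 2
SWAP     → 0 2 2
MUL      → 0 4
OVER     → 0 4 0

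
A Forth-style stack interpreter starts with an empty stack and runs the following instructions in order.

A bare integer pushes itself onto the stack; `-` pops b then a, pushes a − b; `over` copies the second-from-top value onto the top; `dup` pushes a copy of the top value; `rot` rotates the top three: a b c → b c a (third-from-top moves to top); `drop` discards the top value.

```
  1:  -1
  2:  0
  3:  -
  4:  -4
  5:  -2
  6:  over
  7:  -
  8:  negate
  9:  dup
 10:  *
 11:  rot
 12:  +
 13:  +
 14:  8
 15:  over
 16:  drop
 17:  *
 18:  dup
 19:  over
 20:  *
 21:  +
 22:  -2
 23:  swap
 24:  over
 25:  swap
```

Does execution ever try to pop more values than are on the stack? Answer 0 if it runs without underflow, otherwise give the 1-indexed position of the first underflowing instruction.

-1     : -1
0      : -1 0
-      : -1
-4     : -1 -4
-2     : -1 -4 -2
over   : -1 -4 -2 -4
-      : -1 -4 2
negate : -1 -4 -2
dup    : -1 -4 -2 -2
*      : -1 -4 4
rot    : -4 4 -1
+      : -4 3
+      : -1
8      : -1 8
over   : -1 8 -1
drop   : -1 8
*      : -8
dup    : -8 -8
over   : -8 -8 -8
*      : -8 64
+      : 56
-2     : 56 -2
swap   : -2 56
over   : -2 56 -2
swap   : -2 -2 56

0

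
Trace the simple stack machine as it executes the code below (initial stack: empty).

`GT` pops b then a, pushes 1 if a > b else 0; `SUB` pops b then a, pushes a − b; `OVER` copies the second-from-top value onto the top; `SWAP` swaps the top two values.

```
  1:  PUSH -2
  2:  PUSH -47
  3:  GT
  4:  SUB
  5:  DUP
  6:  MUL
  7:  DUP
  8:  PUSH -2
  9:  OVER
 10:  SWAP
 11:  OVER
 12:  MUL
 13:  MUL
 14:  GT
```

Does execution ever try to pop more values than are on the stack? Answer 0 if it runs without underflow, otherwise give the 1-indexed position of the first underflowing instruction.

PUSH -2   -2
PUSH -47  -2 -47
GT        1
SUB  — needs 2 operands, stack has 1 → underflow

4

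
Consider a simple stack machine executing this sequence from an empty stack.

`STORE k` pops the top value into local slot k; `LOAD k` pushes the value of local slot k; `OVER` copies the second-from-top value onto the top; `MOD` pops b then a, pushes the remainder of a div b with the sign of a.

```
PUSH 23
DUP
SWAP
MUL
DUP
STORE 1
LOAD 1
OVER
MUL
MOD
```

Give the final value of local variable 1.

529

PUSH 23 → 23
DUP     → 23 23
SWAP    → 23 23
MUL     → 529
DUP     → 529 529
STORE 1 → 529
LOAD 1  → 529 529
OVER    → 529 529 529
MUL     → 529 279841
MOD     → 529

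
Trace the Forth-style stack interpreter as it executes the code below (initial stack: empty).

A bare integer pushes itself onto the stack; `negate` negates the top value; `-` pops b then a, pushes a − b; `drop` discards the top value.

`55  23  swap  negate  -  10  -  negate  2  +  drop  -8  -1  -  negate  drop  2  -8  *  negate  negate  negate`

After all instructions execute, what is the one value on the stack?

16

55      55
23      55 23
swap    23 55
negate  23 -55
-       78
10      78 10
-       68
negate  -68
2       -68 2
+       -66
drop    (empty)
-8      -8
-1      -8 -1
-       -7
negate  7
drop    (empty)
2       2
-8      2 -8
*       -16
negate  16
negate  -16
negate  16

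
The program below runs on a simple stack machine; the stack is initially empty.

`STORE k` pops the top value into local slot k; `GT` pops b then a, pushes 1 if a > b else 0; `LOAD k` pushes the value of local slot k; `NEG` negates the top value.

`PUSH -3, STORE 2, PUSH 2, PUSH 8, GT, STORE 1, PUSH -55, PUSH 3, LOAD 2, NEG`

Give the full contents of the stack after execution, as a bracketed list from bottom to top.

PUSH -3  : -3
STORE 2  : (empty)
PUSH 2   : 2
PUSH 8   : 2 8
GT       : 0
STORE 1  : (empty)
PUSH -55 : -55
PUSH 3   : -55 3
LOAD 2   : -55 3 -3
NEG      : -55 3 3

[-55, 3, 3]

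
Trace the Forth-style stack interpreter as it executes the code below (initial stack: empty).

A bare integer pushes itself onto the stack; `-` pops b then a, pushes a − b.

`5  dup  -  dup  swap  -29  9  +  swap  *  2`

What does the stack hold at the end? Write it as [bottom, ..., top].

5    -> [5]
dup  -> [5, 5]
-    -> [0]
dup  -> [0, 0]
swap -> [0, 0]
-29  -> [0, 0, -29]
9    -> [0, 0, -29, 9]
+    -> [0, 0, -20]
swap -> [0, -20, 0]
*    -> [0, 0]
2    -> [0, 0, 2]

[0, 0, 2]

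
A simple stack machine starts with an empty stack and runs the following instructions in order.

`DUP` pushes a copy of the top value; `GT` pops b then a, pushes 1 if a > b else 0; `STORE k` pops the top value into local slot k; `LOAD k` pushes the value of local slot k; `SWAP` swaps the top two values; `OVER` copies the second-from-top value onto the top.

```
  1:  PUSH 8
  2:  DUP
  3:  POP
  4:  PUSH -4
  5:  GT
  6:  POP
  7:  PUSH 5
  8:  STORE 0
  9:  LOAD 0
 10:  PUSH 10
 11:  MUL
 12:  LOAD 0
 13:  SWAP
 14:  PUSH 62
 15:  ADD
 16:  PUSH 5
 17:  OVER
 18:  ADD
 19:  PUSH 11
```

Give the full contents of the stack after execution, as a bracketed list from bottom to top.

[5, 112, 117, 11]

PUSH 8  : 8
DUP     : 8 8
POP     : 8
PUSH -4 : 8 -4
GT      : 1
POP     : (empty)
PUSH 5  : 5
STORE 0 : (empty)
LOAD 0  : 5
PUSH 10 : 5 10
MUL     : 50
LOAD 0  : 50 5
SWAP    : 5 50
PUSH 62 : 5 50 62
ADD     : 5 112
PUSH 5  : 5 112 5
OVER    : 5 112 5 112
ADD     : 5 112 117
PUSH 11 : 5 112 117 11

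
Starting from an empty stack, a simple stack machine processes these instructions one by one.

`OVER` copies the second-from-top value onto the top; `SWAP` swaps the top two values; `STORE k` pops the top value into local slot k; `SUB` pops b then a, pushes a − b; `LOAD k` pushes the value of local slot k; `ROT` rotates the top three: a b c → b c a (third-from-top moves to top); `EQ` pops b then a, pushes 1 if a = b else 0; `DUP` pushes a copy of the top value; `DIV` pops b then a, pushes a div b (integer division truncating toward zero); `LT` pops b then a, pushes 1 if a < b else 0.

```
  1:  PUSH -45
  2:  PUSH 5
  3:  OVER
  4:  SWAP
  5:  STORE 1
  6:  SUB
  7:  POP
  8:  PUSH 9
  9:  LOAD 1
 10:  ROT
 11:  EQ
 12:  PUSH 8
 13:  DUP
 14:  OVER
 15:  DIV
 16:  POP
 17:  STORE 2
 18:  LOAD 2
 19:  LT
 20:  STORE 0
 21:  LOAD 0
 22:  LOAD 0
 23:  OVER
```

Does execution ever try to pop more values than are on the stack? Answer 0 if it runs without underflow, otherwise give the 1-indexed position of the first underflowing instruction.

PUSH -45  -45
PUSH 5    -45 5
OVER      -45 5 -45
SWAP      -45 -45 5
STORE 1   -45 -45
SUB       0
POP       (empty)
PUSH 9    9
LOAD 1    9 5
ROT  — needs 3 operands, stack has 2 → underflow

10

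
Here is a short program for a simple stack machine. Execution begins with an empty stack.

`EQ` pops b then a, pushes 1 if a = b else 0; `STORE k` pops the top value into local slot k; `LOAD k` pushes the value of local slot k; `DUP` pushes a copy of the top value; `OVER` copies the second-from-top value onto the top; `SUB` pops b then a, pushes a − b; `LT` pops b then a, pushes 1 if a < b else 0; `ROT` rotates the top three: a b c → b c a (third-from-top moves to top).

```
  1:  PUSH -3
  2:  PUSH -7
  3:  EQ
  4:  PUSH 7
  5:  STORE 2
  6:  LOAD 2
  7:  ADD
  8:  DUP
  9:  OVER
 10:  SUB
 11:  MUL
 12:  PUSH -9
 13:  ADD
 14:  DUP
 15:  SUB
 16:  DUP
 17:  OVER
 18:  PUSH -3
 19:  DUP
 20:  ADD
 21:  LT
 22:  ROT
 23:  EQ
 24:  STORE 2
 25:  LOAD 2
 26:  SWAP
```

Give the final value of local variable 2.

PUSH -3 -> -3
PUSH -7 -> -3 -7
EQ      -> 0
PUSH 7  -> 0 7
STORE 2 -> 0
LOAD 2  -> 0 7
ADD     -> 7
DUP     -> 7 7
OVER    -> 7 7 7
SUB     -> 7 0
MUL     -> 0
PUSH -9 -> 0 -9
ADD     -> -9
DUP     -> -9 -9
SUB     -> 0
DUP     -> 0 0
OVER    -> 0 0 0
PUSH -3 -> 0 0 0 -3
DUP     -> 0 0 0 -3 -3
ADD     -> 0 0 0 -6
LT      -> 0 0 0
ROT     -> 0 0 0
EQ      -> 0 1
STORE 2 -> 0
LOAD 2  -> 0 1
SWAP    -> 1 0

1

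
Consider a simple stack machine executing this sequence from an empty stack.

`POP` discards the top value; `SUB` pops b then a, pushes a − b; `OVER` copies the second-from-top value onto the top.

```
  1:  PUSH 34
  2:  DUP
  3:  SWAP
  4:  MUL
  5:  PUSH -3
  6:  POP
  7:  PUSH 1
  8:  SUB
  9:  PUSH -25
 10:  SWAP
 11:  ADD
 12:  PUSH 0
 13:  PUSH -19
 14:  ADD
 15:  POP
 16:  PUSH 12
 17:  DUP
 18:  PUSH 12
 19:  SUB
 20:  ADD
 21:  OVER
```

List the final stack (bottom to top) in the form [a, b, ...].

[1130, 12, 1130]

PUSH 34  -> 34
DUP      -> 34 34
SWAP     -> 34 34
MUL      -> 1156
PUSH -3  -> 1156 -3
POP      -> 1156
PUSH 1   -> 1156 1
SUB      -> 1155
PUSH -25 -> 1155 -25
SWAP     -> -25 1155
ADD      -> 1130
PUSH 0   -> 1130 0
PUSH -19 -> 1130 0 -19
ADD      -> 1130 -19
POP      -> 1130
PUSH 12  -> 1130 12
DUP      -> 1130 12 12
PUSH 12  -> 1130 12 12 12
SUB      -> 1130 12 0
ADD      -> 1130 12
OVER     -> 1130 12 1130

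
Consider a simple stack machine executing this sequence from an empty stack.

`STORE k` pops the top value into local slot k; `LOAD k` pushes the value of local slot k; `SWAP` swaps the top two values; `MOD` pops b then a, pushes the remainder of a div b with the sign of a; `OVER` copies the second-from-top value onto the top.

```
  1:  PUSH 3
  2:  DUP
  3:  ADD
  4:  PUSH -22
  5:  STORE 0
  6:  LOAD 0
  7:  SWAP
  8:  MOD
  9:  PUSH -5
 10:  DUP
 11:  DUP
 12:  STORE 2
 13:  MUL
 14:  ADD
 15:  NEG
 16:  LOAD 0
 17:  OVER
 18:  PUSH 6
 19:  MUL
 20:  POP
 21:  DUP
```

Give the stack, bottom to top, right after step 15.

PUSH 3   -> 3
DUP      -> 3 3
ADD      -> 6
PUSH -22 -> 6 -22
STORE 0  -> 6
LOAD 0   -> 6 -22
SWAP     -> -22 6
MOD      -> -4
PUSH -5  -> -4 -5
DUP      -> -4 -5 -5
DUP      -> -4 -5 -5 -5
STORE 2  -> -4 -5 -5
MUL      -> -4 25
ADD      -> 21
NEG      -> -21

[-21]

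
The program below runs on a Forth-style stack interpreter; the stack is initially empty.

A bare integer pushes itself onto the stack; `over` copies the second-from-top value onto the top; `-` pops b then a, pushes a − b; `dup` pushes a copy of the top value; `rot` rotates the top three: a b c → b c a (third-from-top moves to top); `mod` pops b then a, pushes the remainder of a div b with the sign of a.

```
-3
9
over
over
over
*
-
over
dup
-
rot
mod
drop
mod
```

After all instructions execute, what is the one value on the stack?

-3

-3    -3
9     -3 9
over  -3 9 -3
over  -3 9 -3 9
over  -3 9 -3 9 -3
*     -3 9 -3 -27
-     -3 9 24
over  -3 9 24 9
dup   -3 9 24 9 9
-     -3 9 24 0
rot   -3 24 0 9
mod   -3 24 0
drop  -3 24
mod   -3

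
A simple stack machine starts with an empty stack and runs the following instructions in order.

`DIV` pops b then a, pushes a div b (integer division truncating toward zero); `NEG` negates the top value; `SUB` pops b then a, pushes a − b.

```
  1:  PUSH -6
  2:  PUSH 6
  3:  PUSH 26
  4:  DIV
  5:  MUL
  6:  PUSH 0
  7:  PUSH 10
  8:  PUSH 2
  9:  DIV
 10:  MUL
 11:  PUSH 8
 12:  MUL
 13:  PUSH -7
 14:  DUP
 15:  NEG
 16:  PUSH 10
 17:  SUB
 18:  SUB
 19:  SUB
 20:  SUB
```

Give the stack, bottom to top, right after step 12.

[0, 0]

PUSH -6  [-6]
PUSH 6   [-6, 6]
PUSH 26  [-6, 6, 26]
DIV      [-6, 0]
MUL      [0]
PUSH 0   [0, 0]
PUSH 10  [0, 0, 10]
PUSH 2   [0, 0, 10, 2]
DIV      [0, 0, 5]
MUL      [0, 0]
PUSH 8   [0, 0, 8]
MUL      [0, 0]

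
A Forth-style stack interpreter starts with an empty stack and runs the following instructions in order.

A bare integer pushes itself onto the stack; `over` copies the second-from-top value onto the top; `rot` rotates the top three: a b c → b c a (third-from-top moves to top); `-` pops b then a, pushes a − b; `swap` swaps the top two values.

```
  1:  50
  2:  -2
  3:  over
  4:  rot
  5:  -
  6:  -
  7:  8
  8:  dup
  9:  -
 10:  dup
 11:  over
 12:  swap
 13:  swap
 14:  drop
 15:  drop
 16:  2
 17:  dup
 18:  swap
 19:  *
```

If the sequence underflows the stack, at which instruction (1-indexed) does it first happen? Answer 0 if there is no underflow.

50   : 50
-2   : 50 -2
over : 50 -2 50
rot  : -2 50 50
-    : -2 0
-    : -2
8    : -2 8
dup  : -2 8 8
-    : -2 0
dup  : -2 0 0
over : -2 0 0 0
swap : -2 0 0 0
swap : -2 0 0 0
drop : -2 0 0
drop : -2 0
2    : -2 0 2
dup  : -2 0 2 2
swap : -2 0 2 2
*    : -2 0 4

0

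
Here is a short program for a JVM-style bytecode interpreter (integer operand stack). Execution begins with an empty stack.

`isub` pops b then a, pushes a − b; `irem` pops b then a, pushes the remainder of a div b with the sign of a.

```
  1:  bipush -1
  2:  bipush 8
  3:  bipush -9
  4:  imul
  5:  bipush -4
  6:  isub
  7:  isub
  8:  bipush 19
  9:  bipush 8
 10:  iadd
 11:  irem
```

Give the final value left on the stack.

bipush -1 : -1
bipush 8  : -1 8
bipush -9 : -1 8 -9
imul      : -1 -72
bipush -4 : -1 -72 -4
isub      : -1 -68
isub      : 67
bipush 19 : 67 19
bipush 8  : 67 19 8
iadd      : 67 27
irem      : 13

13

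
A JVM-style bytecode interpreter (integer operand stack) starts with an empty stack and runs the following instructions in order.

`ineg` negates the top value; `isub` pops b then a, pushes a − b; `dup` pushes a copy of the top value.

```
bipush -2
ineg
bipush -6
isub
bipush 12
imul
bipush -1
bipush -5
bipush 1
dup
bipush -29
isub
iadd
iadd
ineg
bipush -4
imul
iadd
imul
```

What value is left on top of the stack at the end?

9888

bipush -2  -> [-2]
ineg       -> [2]
bipush -6  -> [2, -6]
isub       -> [8]
bipush 12  -> [8, 12]
imul       -> [96]
bipush -1  -> [96, -1]
bipush -5  -> [96, -1, -5]
bipush 1   -> [96, -1, -5, 1]
dup        -> [96, -1, -5, 1, 1]
bipush -29 -> [96, -1, -5, 1, 1, -29]
isub       -> [96, -1, -5, 1, 30]
iadd       -> [96, -1, -5, 31]
iadd       -> [96, -1, 26]
ineg       -> [96, -1, -26]
bipush -4  -> [96, -1, -26, -4]
imul       -> [96, -1, 104]
iadd       -> [96, 103]
imul       -> [9888]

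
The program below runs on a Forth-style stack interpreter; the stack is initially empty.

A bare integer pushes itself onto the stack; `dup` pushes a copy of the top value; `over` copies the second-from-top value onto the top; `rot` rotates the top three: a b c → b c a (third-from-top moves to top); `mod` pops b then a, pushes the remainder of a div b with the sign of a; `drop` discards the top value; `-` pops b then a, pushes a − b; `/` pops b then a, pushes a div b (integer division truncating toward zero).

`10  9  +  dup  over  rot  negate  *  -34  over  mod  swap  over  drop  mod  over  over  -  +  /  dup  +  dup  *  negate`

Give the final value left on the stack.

-4

10     : [10]
9      : [10, 9]
+      : [19]
dup    : [19, 19]
over   : [19, 19, 19]
rot    : [19, 19, 19]
negate : [19, 19, -19]
*      : [19, -361]
-34    : [19, -361, -34]
over   : [19, -361, -34, -361]
mod    : [19, -361, -34]
swap   : [19, -34, -361]
over   : [19, -34, -361, -34]
drop   : [19, -34, -361]
mod    : [19, -34]
over   : [19, -34, 19]
over   : [19, -34, 19, -34]
-      : [19, -34, 53]
+      : [19, 19]
/      : [1]
dup    : [1, 1]
+      : [2]
dup    : [2, 2]
*      : [4]
negate : [-4]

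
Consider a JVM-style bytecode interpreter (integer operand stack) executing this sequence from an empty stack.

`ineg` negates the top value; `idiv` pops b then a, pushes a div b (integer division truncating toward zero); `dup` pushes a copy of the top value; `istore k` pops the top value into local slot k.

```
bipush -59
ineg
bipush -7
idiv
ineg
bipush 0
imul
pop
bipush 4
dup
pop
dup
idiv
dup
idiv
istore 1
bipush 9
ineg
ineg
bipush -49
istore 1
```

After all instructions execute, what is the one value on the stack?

bipush -59  [-59]
ineg        [59]
bipush -7   [59, -7]
idiv        [-8]
ineg        [8]
bipush 0    [8, 0]
imul        [0]
pop         []
bipush 4    [4]
dup         [4, 4]
pop         [4]
dup         [4, 4]
idiv        [1]
dup         [1, 1]
idiv        [1]
istore 1    []
bipush 9    [9]
ineg        [-9]
ineg        [9]
bipush -49  [9, -49]
istore 1    [9]

9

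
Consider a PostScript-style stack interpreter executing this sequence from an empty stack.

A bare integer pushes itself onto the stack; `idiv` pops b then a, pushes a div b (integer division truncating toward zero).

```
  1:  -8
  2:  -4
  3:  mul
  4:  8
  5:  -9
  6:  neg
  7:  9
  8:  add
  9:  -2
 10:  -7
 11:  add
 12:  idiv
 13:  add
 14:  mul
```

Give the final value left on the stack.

192

-8   -> -8
-4   -> -8 -4
mul  -> 32
8    -> 32 8
-9   -> 32 8 -9
neg  -> 32 8 9
9    -> 32 8 9 9
add  -> 32 8 18
-2   -> 32 8 18 -2
-7   -> 32 8 18 -2 -7
add  -> 32 8 18 -9
idiv -> 32 8 -2
add  -> 32 6
mul  -> 192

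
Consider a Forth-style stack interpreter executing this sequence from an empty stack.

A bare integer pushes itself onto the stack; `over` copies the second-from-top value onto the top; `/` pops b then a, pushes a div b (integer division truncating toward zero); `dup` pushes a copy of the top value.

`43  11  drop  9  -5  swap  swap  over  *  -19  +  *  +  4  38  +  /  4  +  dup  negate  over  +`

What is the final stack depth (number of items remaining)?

43      [43]
11      [43, 11]
drop    [43]
9       [43, 9]
-5      [43, 9, -5]
swap    [43, -5, 9]
swap    [43, 9, -5]
over    [43, 9, -5, 9]
*       [43, 9, -45]
-19     [43, 9, -45, -19]
+       [43, 9, -64]
*       [43, -576]
+       [-533]
4       [-533, 4]
38      [-533, 4, 38]
+       [-533, 42]
/       [-12]
4       [-12, 4]
+       [-8]
dup     [-8, -8]
negate  [-8, 8]
over    [-8, 8, -8]
+       [-8, 0]

2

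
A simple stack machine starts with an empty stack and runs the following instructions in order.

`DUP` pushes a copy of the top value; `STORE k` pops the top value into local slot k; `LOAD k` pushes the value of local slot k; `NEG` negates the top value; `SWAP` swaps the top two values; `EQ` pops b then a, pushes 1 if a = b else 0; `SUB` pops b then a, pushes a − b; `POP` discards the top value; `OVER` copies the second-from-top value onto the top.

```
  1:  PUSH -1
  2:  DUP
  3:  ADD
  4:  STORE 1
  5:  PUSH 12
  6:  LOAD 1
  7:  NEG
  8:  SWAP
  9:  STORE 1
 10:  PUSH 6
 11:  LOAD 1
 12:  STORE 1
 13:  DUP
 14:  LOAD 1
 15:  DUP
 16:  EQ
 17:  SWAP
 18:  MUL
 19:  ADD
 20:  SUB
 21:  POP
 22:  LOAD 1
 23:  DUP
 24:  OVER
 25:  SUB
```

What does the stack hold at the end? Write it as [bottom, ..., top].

[12, 0]

PUSH -1 : [-1]
DUP     : [-1, -1]
ADD     : [-2]
STORE 1 : []
PUSH 12 : [12]
LOAD 1  : [12, -2]
NEG     : [12, 2]
SWAP    : [2, 12]
STORE 1 : [2]
PUSH 6  : [2, 6]
LOAD 1  : [2, 6, 12]
STORE 1 : [2, 6]
DUP     : [2, 6, 6]
LOAD 1  : [2, 6, 6, 12]
DUP     : [2, 6, 6, 12, 12]
EQ      : [2, 6, 6, 1]
SWAP    : [2, 6, 1, 6]
MUL     : [2, 6, 6]
ADD     : [2, 12]
SUB     : [-10]
POP     : []
LOAD 1  : [12]
DUP     : [12, 12]
OVER    : [12, 12, 12]
SUB     : [12, 0]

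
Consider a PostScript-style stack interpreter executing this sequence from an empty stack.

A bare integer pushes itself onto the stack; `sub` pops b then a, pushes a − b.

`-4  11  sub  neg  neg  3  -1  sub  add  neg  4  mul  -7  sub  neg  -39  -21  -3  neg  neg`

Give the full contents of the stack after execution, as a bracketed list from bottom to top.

[-51, -39, -21, -3]

-4  -> -4
11  -> -4 11
sub -> -15
neg -> 15
neg -> -15
3   -> -15 3
-1  -> -15 3 -1
sub -> -15 4
add -> -11
neg -> 11
4   -> 11 4
mul -> 44
-7  -> 44 -7
sub -> 51
neg -> -51
-39 -> -51 -39
-21 -> -51 -39 -21
-3  -> -51 -39 -21 -3
neg -> -51 -39 -21 3
neg -> -51 -39 -21 -3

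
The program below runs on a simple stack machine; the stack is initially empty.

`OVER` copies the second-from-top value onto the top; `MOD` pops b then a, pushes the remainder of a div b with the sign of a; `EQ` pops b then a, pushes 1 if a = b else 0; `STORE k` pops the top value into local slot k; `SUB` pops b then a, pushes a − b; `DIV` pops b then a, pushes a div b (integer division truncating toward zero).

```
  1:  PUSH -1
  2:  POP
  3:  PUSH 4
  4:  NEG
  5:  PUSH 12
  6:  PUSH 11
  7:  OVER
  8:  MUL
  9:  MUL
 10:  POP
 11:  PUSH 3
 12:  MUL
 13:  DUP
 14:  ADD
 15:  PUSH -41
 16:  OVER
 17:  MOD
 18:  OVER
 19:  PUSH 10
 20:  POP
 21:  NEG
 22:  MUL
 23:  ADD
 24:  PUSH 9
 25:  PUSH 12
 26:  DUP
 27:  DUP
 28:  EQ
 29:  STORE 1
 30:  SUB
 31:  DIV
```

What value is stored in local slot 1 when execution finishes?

1

PUSH -1  : -1
POP      : (empty)
PUSH 4   : 4
NEG      : -4
PUSH 12  : -4 12
PUSH 11  : -4 12 11
OVER     : -4 12 11 12
MUL      : -4 12 132
MUL      : -4 1584
POP      : -4
PUSH 3   : -4 3
MUL      : -12
DUP      : -12 -12
ADD      : -24
PUSH -41 : -24 -41
OVER     : -24 -41 -24
MOD      : -24 -17
OVER     : -24 -17 -24
PUSH 10  : -24 -17 -24 10
POP      : -24 -17 -24
NEG      : -24 -17 24
MUL      : -24 -408
ADD      : -432
PUSH 9   : -432 9
PUSH 12  : -432 9 12
DUP      : -432 9 12 12
DUP      : -432 9 12 12 12
EQ       : -432 9 12 1
STORE 1  : -432 9 12
SUB      : -432 -3
DIV      : 144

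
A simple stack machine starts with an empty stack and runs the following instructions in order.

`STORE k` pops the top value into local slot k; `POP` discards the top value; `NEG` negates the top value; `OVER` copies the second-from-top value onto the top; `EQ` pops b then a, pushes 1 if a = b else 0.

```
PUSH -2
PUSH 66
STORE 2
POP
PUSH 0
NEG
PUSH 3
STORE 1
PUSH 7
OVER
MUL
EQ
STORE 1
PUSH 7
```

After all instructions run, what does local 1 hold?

PUSH -2  -2
PUSH 66  -2 66
STORE 2  -2
POP      (empty)
PUSH 0   0
NEG      0
PUSH 3   0 3
STORE 1  0
PUSH 7   0 7
OVER     0 7 0
MUL      0 0
EQ       1
STORE 1  (empty)
PUSH 7   7

1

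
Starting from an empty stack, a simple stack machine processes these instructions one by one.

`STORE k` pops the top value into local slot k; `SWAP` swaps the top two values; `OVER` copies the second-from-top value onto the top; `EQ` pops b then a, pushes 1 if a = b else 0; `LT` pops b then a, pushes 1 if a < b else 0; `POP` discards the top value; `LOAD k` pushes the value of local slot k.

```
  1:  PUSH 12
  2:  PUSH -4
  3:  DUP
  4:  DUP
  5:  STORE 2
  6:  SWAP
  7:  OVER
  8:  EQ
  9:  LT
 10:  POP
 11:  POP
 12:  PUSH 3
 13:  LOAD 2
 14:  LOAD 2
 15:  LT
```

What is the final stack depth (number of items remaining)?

PUSH 12 → 12
PUSH -4 → 12 -4
DUP     → 12 -4 -4
DUP     → 12 -4 -4 -4
STORE 2 → 12 -4 -4
SWAP    → 12 -4 -4
OVER    → 12 -4 -4 -4
EQ      → 12 -4 1
LT      → 12 1
POP     → 12
POP     → (empty)
PUSH 3  → 3
LOAD 2  → 3 -4
LOAD 2  → 3 -4 -4
LT      → 3 0

2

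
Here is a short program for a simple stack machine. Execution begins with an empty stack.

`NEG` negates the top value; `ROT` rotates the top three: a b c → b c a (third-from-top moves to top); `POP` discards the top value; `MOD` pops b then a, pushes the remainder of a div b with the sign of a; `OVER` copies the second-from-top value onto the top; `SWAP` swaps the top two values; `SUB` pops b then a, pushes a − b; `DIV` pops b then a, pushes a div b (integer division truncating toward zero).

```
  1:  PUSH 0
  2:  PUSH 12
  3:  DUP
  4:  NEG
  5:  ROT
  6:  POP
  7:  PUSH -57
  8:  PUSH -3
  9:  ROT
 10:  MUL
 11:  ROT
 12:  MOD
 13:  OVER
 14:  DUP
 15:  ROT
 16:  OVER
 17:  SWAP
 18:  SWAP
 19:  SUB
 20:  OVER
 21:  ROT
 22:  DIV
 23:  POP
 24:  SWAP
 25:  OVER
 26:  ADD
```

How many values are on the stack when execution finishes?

PUSH 0    [0]
PUSH 12   [0, 12]
DUP       [0, 12, 12]
NEG       [0, 12, -12]
ROT       [12, -12, 0]
POP       [12, -12]
PUSH -57  [12, -12, -57]
PUSH -3   [12, -12, -57, -3]
ROT       [12, -57, -3, -12]
MUL       [12, -57, 36]
ROT       [-57, 36, 12]
MOD       [-57, 0]
OVER      [-57, 0, -57]
DUP       [-57, 0, -57, -57]
ROT       [-57, -57, -57, 0]
OVER      [-57, -57, -57, 0, -57]
SWAP      [-57, -57, -57, -57, 0]
SWAP      [-57, -57, -57, 0, -57]
SUB       [-57, -57, -57, 57]
OVER      [-57, -57, -57, 57, -57]
ROT       [-57, -57, 57, -57, -57]
DIV       [-57, -57, 57, 1]
POP       [-57, -57, 57]
SWAP      [-57, 57, -57]
OVER      [-57, 57, -57, 57]
ADD       [-57, 57, 0]

3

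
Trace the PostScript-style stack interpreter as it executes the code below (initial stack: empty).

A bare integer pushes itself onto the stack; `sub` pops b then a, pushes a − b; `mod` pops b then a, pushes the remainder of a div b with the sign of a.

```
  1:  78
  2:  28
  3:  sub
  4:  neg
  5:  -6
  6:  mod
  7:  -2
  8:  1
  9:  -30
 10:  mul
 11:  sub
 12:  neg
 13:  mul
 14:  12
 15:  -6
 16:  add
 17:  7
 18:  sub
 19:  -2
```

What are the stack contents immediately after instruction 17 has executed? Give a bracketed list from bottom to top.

[56, 6, 7]

78  : [78]
28  : [78, 28]
sub : [50]
neg : [-50]
-6  : [-50, -6]
mod : [-2]
-2  : [-2, -2]
1   : [-2, -2, 1]
-30 : [-2, -2, 1, -30]
mul : [-2, -2, -30]
sub : [-2, 28]
neg : [-2, -28]
mul : [56]
12  : [56, 12]
-6  : [56, 12, -6]
add : [56, 6]
7   : [56, 6, 7]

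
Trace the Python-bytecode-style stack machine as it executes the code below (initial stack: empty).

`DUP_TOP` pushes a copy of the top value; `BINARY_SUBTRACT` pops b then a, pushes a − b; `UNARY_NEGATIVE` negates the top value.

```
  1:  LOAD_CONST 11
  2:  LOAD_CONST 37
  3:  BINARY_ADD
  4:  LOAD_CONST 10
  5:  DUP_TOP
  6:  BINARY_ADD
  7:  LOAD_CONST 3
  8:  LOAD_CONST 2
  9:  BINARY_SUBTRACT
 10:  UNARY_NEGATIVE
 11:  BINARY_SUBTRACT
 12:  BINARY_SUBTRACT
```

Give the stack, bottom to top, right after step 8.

[48, 20, 3, 2]

LOAD_CONST 11  [11]
LOAD_CONST 37  [11, 37]
BINARY_ADD     [48]
LOAD_CONST 10  [48, 10]
DUP_TOP        [48, 10, 10]
BINARY_ADD     [48, 20]
LOAD_CONST 3   [48, 20, 3]
LOAD_CONST 2   [48, 20, 3, 2]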